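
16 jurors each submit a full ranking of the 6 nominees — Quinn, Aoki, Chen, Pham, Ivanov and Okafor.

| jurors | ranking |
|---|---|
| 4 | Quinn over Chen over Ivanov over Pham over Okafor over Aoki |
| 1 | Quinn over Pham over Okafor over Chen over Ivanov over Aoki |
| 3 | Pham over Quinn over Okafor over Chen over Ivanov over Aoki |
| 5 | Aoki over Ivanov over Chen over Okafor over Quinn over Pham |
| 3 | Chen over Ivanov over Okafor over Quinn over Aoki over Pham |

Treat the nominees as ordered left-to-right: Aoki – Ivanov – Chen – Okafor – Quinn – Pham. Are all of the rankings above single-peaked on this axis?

no

Axis positions: Aoki=1, Ivanov=2, Chen=3, Okafor=4, Quinn=5, Pham=6.
Bloc 1: ranking walks positions 5-3-2-6-4-1; Chen is ranked above Okafor even though Okafor lies between Chen and the peak Quinn on the axis — preferences dip and rise again. Not single-peaked.
Bloc 2 (peak Quinn at position 5): ranking walks positions 5-6-4-3-2-1, expanding outward from the peak — single-peaked.
Bloc 3 (peak Pham at position 6): ranking walks positions 6-5-4-3-2-1, expanding outward from the peak — single-peaked.
Bloc 4 (peak Aoki at position 1): ranking walks positions 1-2-3-4-5-6, expanding outward from the peak — single-peaked.
Bloc 5 (peak Chen at position 3): ranking walks positions 3-2-4-5-1-6, expanding outward from the peak — single-peaked.
Bloc 1 violates single-peakedness, so the profile is not single-peaked on this axis.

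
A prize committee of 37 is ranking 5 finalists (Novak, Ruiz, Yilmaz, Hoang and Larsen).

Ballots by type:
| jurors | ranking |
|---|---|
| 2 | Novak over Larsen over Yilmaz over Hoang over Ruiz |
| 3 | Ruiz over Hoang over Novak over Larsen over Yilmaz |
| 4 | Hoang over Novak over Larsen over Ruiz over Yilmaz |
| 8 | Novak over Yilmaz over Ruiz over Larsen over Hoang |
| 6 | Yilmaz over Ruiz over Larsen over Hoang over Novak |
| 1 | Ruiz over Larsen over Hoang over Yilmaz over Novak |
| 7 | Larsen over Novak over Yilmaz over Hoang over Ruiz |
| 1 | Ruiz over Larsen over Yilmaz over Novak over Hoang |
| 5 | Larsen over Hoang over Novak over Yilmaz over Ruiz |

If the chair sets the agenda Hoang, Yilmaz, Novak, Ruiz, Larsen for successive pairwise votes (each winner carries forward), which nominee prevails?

Larsen

Round 1: Hoang vs Yilmaz — 13–24, Yilmaz advances.
Round 2: Yilmaz vs Novak — 8–29, Novak advances.
Round 3: Novak vs Ruiz — 26–11, Novak advances.
Round 4: Novak vs Larsen — 17–20, Larsen advances.
The agenda winner is Larsen.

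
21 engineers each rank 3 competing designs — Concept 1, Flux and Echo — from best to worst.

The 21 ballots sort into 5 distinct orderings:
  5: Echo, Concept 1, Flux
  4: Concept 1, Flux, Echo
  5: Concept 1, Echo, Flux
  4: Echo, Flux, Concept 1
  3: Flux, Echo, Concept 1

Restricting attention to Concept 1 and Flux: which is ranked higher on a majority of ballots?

Ballots ranking Concept 1 above Flux: 5 + 4 + 5 = 14.
Ballots ranking Flux above Concept 1: 21 − 14 = 7.
Concept 1 wins the head-to-head 14–7.

Concept 1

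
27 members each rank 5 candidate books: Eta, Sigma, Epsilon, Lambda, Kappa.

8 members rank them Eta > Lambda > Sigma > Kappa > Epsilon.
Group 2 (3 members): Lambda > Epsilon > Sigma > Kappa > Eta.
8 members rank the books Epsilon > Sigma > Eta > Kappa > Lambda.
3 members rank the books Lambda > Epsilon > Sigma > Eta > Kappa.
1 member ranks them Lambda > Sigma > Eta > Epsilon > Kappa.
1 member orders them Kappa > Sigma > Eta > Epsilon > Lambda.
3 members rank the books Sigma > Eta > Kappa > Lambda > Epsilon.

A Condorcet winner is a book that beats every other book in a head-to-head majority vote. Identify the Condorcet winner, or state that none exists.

Head-to-head results (27 members):
Eta vs Sigma: 8 for Eta, 19 for Sigma — Sigma by 19–8.
Eta vs Epsilon: 13 to 14, Epsilon.
Eta vs Lambda: Eta preferred on 8+8+1+3 = 20 ballots; Eta wins 20–7.
Eta vs Kappa: Eta is ranked higher on 8+8+3+1+3 = 23 ballots, Kappa on 4. Eta wins 23–4.
Sigma vs Epsilon: 8+1+1+3 = 13 for Sigma, 14 for Epsilon — Epsilon by 14–13.
Sigma vs Lambda: 8+1+3 = 12 for Sigma, 15 for Lambda — Lambda by 15–12.
Sigma vs Kappa: Sigma preferred on 8+3+8+3+1+3 = 26 ballots; Sigma wins 26–1.
Epsilon vs Lambda: 9 to 18, Lambda.
Epsilon vs Kappa: Epsilon preferred on 3+8+3+1 = 15 ballots; Epsilon wins 15–12.
Lambda vs Kappa: 15 to 12, Lambda.
No book is unbeaten: Eta loses to Sigma; Sigma loses to Epsilon; Epsilon loses to Lambda; Lambda loses to Eta; Kappa loses to Eta. In particular Eta > Lambda > Sigma > Eta is a majority cycle — no Condorcet winner exists.

none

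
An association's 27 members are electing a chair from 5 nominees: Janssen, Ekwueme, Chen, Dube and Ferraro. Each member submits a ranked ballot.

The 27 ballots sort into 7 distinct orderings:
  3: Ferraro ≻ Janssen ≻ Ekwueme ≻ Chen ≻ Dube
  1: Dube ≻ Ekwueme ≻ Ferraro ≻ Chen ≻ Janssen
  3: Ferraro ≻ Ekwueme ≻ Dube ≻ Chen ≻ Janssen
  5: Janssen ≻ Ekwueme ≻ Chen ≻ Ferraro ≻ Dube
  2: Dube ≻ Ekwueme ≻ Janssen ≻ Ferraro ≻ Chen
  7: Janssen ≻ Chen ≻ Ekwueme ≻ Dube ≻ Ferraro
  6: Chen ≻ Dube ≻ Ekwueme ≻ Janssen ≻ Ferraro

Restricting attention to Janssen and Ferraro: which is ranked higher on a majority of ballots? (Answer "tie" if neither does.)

Janssen

Ballots ranking Janssen above Ferraro: 5 + 2 + 7 + 6 = 20.
Ballots ranking Ferraro above Janssen: 27 − 20 = 7.
Janssen wins the head-to-head 20–7.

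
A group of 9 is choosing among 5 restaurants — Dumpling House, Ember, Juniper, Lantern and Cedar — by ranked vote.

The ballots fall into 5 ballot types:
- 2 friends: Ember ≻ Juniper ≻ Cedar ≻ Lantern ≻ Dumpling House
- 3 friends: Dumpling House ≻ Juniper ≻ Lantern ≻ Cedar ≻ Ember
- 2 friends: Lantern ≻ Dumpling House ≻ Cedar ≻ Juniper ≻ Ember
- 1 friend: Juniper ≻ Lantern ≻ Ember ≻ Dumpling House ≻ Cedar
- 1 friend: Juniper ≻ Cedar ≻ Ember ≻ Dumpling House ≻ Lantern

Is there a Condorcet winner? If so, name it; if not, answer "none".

Head-to-head results (9 friends):
Dumpling House–Ember: Dumpling House 5–4.
Dumpling House–Juniper: Dumpling House 5–4.
Dumpling House vs Lantern: Lantern wins 5–4.
Dumpling House vs Cedar: Dumpling House wins 6–3.
Ember–Juniper: Juniper 7–2.
Ember–Lantern: Lantern 6–3.
Ember–Cedar: Cedar 6–3.
Juniper–Lantern: Juniper 7–2.
Juniper–Cedar: Juniper 7–2.
Lantern–Cedar: Lantern 6–3.
Each restaurant drops at least one matchup (Dumpling House loses to Lantern; Ember loses to Dumpling House; Juniper loses to Dumpling House; Lantern loses to Juniper; Cedar loses to Dumpling House); the cycle Dumpling House beats Juniper beats Lantern beats Dumpling House rules out a Condorcet winner.

none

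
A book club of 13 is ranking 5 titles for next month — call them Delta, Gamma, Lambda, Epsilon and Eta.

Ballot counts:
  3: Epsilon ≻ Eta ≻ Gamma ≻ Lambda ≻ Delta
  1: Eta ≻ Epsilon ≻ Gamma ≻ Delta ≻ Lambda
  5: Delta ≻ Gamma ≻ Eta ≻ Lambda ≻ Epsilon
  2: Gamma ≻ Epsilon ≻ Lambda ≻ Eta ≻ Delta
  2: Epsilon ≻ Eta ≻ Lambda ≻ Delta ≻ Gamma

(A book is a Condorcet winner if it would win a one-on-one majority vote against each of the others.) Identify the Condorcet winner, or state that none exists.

none

Pairwise majorities:
Delta vs Gamma: 5+2 = 7 for Delta, 6 for Gamma — Delta by 7–6.
Delta vs Lambda: Delta is ranked higher on 1+5 = 6 ballots, Lambda on 7. Lambda wins 7–6.
Delta vs Epsilon: Delta is ranked higher on 5 ballots, Epsilon on 8. Epsilon wins 8–5.
Delta vs Eta: 5 for Delta, 8 for Eta — Eta by 8–5.
Gamma vs Lambda: Gamma preferred on 3+1+5+2 = 11 ballots; Gamma wins 11–2.
Gamma vs Epsilon: Gamma preferred on 5+2 = 7 ballots; Gamma wins 7–6.
Gamma vs Eta: Gamma preferred on 5+2 = 7 ballots; Gamma wins 7–6.
Lambda vs Epsilon: Lambda is ranked higher on 5 ballots, Epsilon on 8. Epsilon wins 8–5.
Lambda vs Eta: Lambda preferred on 2 ballots; Eta wins 11–2.
Epsilon vs Eta: 7 to 6, Epsilon.
Each book drops at least one matchup (Delta loses to Lambda; Gamma loses to Delta; Lambda loses to Gamma; Epsilon loses to Gamma; Eta loses to Gamma); the cycle Delta > Gamma > Lambda > Delta rules out a Condorcet winner.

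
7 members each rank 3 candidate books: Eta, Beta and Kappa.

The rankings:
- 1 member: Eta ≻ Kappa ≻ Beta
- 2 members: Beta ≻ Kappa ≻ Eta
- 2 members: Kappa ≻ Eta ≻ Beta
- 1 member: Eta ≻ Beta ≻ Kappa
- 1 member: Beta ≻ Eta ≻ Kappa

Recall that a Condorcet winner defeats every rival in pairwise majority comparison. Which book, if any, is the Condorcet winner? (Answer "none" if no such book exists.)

none

Head-to-head results (7 members):
Eta vs Beta: Eta wins 4–3.
Eta vs Kappa: Kappa wins 4–3.
Beta vs Kappa: Beta wins 4–3.
Each book drops at least one matchup (Eta loses to Kappa; Beta loses to Eta; Kappa loses to Beta); the cycle Eta > Beta > Kappa > Eta rules out a Condorcet winner.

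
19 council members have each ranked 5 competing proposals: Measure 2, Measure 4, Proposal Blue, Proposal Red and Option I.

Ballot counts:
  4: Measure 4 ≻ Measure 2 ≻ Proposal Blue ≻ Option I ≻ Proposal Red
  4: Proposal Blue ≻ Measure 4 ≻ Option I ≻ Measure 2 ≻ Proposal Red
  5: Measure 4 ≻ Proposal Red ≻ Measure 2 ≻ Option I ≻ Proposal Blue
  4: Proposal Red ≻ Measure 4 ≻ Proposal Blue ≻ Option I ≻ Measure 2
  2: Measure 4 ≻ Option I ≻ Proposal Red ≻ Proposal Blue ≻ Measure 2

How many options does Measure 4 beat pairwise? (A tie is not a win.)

Measure 4 against each rival (19 council members):
Measure 4 vs Measure 2: 4+4+5+4+2 = 19 for Measure 4, 0 for Measure 2 — Measure 4 by 19–0.
Measure 4–Proposal Blue: Measure 4 15–4.
Measure 4 vs Proposal Red: Measure 4, 15–4.
Measure 4 vs Option I: 4+4+5+4+2 = 19 for Measure 4, 0 for Option I — Measure 4 by 19–0.
Measure 4 beats Measure 2, Proposal Blue, Proposal Red, Option I — 4 pairwise wins.

4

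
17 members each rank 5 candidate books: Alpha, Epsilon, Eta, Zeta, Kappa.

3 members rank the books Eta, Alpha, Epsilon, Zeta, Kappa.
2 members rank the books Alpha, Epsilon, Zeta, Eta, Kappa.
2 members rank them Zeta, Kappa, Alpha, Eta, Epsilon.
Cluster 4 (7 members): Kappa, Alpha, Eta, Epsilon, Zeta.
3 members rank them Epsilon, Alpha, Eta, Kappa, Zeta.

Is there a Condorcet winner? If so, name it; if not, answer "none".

Kappa

Head-to-head results (17 members):
Alpha vs Epsilon: Alpha is ranked higher on 3+2+2+7 = 14 ballots, Epsilon on 3. Alpha wins 14–3.
Alpha vs Eta: Alpha is ranked higher on 2+2+7+3 = 14 ballots, Eta on 3. Alpha wins 14–3.
Alpha vs Zeta: 3+2+7+3 = 15 for Alpha, 2 for Zeta — Alpha by 15–2.
Alpha vs Kappa: 8 to 9, Kappa.
Epsilon vs Eta: 5 to 12, Eta.
Epsilon vs Zeta: 15 to 2, Epsilon.
Epsilon vs Kappa: 8 to 9, Kappa.
Eta vs Zeta: 3+7+3 = 13 for Eta, 4 for Zeta — Eta by 13–4.
Eta vs Kappa: Eta preferred on 3+2+3 = 8 ballots; Kappa wins 9–8.
Zeta vs Kappa: 7 to 10, Kappa.
Kappa defeats every rival head-to-head and is the Condorcet winner.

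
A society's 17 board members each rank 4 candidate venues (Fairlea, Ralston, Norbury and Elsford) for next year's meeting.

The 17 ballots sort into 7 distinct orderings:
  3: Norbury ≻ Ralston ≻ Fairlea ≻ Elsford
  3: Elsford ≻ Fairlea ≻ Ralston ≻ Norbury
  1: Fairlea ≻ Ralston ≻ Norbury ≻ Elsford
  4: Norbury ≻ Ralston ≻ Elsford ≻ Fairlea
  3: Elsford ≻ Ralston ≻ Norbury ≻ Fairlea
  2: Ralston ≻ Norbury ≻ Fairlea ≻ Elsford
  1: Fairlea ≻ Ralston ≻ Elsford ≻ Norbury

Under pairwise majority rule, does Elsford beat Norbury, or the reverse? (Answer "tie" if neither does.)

Ballots ranking Elsford above Norbury: 3 + 3 + 1 = 7.
Ballots ranking Norbury above Elsford: 17 − 7 = 10.
Norbury wins the head-to-head 10–7.

Norbury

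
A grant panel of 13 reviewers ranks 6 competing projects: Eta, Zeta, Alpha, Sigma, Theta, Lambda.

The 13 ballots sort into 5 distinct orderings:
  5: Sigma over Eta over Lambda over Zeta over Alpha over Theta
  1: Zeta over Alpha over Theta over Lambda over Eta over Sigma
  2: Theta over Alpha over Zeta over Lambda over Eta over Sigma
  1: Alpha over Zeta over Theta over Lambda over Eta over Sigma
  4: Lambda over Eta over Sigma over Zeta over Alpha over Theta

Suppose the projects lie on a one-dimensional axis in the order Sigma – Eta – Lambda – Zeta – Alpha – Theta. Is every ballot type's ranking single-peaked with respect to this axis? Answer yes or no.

Axis positions: Sigma=1, Eta=2, Lambda=3, Zeta=4, Alpha=5, Theta=6.
Ballot type 1 (peak Sigma at position 1): ranking walks positions 1-2-3-4-5-6, expanding outward from the peak — single-peaked.
Ballot type 2 (peak Zeta at position 4): ranking walks positions 4-5-6-3-2-1, expanding outward from the peak — single-peaked.
Ballot type 3 (peak Theta at position 6): ranking walks positions 6-5-4-3-2-1, expanding outward from the peak — single-peaked.
Ballot type 4 (peak Alpha at position 5): ranking walks positions 5-4-6-3-2-1, expanding outward from the peak — single-peaked.
Ballot type 5 (peak Lambda at position 3): ranking walks positions 3-2-1-4-5-6, expanding outward from the peak — single-peaked.
Every ranking is single-peaked on this axis.

yes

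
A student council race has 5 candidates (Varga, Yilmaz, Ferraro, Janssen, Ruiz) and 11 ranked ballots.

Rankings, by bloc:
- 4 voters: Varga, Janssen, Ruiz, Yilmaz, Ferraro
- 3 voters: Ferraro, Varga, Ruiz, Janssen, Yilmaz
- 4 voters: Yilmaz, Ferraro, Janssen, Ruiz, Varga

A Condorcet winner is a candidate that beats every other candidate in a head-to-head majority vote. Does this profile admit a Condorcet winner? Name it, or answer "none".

Check each pair by majority over 11 ballots:
Varga vs Yilmaz: Varga is ranked higher on 4+3 = 7 ballots, Yilmaz on 4. Varga wins 7–4.
Varga vs Ferraro: Varga preferred on 4 ballots; Ferraro wins 7–4.
Varga vs Janssen: Varga preferred on 4+3 = 7 ballots; Varga wins 7–4.
Varga vs Ruiz: 7 to 4, Varga.
Yilmaz vs Ferraro: 8 to 3, Yilmaz.
Yilmaz vs Janssen: Yilmaz preferred on 4 ballots; Janssen wins 7–4.
Yilmaz vs Ruiz: 4 for Yilmaz, 7 for Ruiz — Ruiz by 7–4.
Ferraro vs Janssen: Ferraro is ranked higher on 3+4 = 7 ballots, Janssen on 4. Ferraro wins 7–4.
Ferraro vs Ruiz: 3+4 = 7 for Ferraro, 4 for Ruiz — Ferraro by 7–4.
Janssen vs Ruiz: Janssen is ranked higher on 4+4 = 8 ballots, Ruiz on 3. Janssen wins 8–3.
No candidate is unbeaten: Varga loses to Ferraro; Yilmaz loses to Varga; Ferraro loses to Yilmaz; Janssen loses to Varga; Ruiz loses to Varga. In particular Varga → Yilmaz → Ferraro → Varga is a majority cycle — no Condorcet winner exists.

none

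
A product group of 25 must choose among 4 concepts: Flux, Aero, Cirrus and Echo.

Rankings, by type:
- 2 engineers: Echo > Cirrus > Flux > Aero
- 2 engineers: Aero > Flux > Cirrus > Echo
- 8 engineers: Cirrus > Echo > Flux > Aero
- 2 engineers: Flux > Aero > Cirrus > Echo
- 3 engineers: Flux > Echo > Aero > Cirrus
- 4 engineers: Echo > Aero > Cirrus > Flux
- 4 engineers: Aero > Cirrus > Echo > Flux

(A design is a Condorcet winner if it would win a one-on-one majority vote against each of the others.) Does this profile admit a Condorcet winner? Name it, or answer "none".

none

Pairwise majorities:
Flux vs Aero: Flux is ranked higher on 2+8+2+3 = 15 ballots, Aero on 10. Flux wins 15–10.
Flux vs Cirrus: Flux is ranked higher on 2+2+3 = 7 ballots, Cirrus on 18. Cirrus wins 18–7.
Flux vs Echo: Flux preferred on 2+2+3 = 7 ballots; Echo wins 18–7.
Aero vs Cirrus: Aero is ranked higher on 2+2+3+4+4 = 15 ballots, Cirrus on 10. Aero wins 15–10.
Aero vs Echo: Aero is ranked higher on 2+2+4 = 8 ballots, Echo on 17. Echo wins 17–8.
Cirrus vs Echo: Cirrus is ranked higher on 2+8+2+4 = 16 ballots, Echo on 9. Cirrus wins 16–9.
Every design loses at least once (Flux loses to Cirrus; Aero loses to Flux; Cirrus loses to Aero; Echo loses to Cirrus). The majority relation contains the cycle Flux beats Aero beats Cirrus beats Flux, so there is no Condorcet winner.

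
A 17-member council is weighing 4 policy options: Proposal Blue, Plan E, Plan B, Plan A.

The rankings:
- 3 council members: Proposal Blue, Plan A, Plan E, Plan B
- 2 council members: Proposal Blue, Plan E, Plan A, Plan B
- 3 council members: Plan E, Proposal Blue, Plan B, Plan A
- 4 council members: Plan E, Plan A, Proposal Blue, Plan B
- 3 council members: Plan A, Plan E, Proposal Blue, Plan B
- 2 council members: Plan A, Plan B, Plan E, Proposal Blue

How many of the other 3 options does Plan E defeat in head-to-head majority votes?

Plan E against each rival (17 council members):
Plan E vs Proposal Blue: 12 to 5, Plan E.
Plan E vs Plan B: 3+2+3+4+3 = 15 for Plan E, 2 for Plan B — Plan E by 15–2.
Plan E vs Plan A: Plan E wins 9–8.
Plan E beats Proposal Blue, Plan B, Plan A — 3 pairwise wins.

3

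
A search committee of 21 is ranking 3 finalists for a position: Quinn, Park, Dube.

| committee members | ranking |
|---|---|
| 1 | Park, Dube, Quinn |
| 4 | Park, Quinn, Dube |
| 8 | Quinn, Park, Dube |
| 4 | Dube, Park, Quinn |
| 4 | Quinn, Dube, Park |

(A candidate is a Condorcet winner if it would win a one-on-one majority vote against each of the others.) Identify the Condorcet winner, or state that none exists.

Check each pair by majority over 21 ballots:
Quinn vs Park: Quinn wins 12–9.
Quinn vs Dube: 16 to 5, Quinn.
Park vs Dube: 1+4+8 = 13 for Park, 8 for Dube — Park by 13–8.
Quinn beats each of Park, Dube — Quinn is the Condorcet winner.

Quinn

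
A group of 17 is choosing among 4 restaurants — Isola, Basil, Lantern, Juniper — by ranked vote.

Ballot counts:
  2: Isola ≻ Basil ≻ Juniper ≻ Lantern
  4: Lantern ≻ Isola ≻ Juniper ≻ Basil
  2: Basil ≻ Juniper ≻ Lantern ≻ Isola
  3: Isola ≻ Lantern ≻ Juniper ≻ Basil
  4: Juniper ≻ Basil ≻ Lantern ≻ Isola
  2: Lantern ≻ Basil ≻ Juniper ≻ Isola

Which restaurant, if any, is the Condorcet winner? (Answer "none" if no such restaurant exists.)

Lantern

Pairwise majorities:
Isola vs Basil: Isola wins 9–8.
Isola–Lantern: Lantern 12–5.
Isola vs Juniper: Isola, 9–8.
Basil vs Lantern: Lantern wins 9–8.
Basil–Juniper: Juniper 11–6.
Lantern vs Juniper: Lantern wins 9–8.
Only Lantern has no losses; Lantern is the Condorcet winner.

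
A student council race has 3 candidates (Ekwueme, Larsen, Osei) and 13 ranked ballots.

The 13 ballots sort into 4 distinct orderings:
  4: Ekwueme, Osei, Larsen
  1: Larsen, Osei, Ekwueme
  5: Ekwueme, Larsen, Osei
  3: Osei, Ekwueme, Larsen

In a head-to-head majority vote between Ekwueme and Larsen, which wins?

Ballots ranking Ekwueme above Larsen: 4 + 5 + 3 = 12.
Ballots ranking Larsen above Ekwueme: 13 − 12 = 1.
Ekwueme wins the head-to-head 12–1.

Ekwueme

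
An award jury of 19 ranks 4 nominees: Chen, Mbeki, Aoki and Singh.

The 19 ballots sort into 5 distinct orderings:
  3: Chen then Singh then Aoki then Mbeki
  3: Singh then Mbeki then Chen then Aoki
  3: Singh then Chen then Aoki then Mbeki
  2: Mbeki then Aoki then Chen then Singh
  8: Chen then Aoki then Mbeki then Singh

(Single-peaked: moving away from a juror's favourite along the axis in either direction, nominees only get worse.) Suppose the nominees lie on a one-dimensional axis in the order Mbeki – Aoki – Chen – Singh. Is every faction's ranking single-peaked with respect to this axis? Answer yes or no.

Axis positions: Mbeki=1, Aoki=2, Chen=3, Singh=4.
Faction 1 (peak Chen at position 3): ranking walks positions 3-4-2-1, expanding outward from the peak — single-peaked.
Faction 2: ranking walks positions 4-1-3-2; Mbeki is ranked above Chen even though Chen lies between Mbeki and the peak Singh on the axis — preferences dip and rise again. Not single-peaked.
Faction 3 (peak Singh at position 4): ranking walks positions 4-3-2-1, expanding outward from the peak — single-peaked.
Faction 4 (peak Mbeki at position 1): ranking walks positions 1-2-3-4, expanding outward from the peak — single-peaked.
Faction 5 (peak Chen at position 3): ranking walks positions 3-2-1-4, expanding outward from the peak — single-peaked.
Faction 2 violates single-peakedness, so the profile is not single-peaked on this axis.

no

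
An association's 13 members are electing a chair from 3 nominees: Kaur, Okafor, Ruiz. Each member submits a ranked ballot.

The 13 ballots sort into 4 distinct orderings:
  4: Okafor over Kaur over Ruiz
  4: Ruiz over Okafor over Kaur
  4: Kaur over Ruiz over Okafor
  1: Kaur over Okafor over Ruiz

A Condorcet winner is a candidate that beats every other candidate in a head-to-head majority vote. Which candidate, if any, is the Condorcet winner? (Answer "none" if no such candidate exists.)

Head-to-head results (13 voters):
Kaur vs Okafor: 5 to 8, Okafor.
Kaur vs Ruiz: 4+4+1 = 9 for Kaur, 4 for Ruiz — Kaur by 9–4.
Okafor vs Ruiz: Ruiz wins 8–5.
Every candidate loses at least once (Kaur loses to Okafor; Okafor loses to Ruiz; Ruiz loses to Kaur). The majority relation contains the cycle Kaur → Ruiz → Okafor → Kaur, so there is no Condorcet winner.

none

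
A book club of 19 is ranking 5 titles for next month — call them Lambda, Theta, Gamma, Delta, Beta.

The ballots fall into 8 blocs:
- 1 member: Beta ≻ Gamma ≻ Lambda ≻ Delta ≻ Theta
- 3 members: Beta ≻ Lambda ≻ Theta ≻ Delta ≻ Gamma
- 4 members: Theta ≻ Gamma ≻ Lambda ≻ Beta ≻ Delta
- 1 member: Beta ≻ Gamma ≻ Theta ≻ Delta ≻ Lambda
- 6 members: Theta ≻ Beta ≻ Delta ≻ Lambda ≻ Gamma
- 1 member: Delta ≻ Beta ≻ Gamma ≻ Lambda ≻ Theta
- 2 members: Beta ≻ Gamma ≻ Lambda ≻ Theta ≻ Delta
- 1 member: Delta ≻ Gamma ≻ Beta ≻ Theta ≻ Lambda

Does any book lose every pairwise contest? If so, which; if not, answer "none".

Head-to-head results (19 members):
Lambda vs Theta: Theta, 12–7.
Lambda–Gamma: Gamma 10–9.
Lambda vs Delta: Lambda wins 10–9.
Lambda vs Beta: Lambda is ranked higher on 4 ballots, Beta on 15. Beta wins 15–4.
Theta vs Gamma: Theta is ranked higher on 3+4+6 = 13 ballots, Gamma on 6. Theta wins 13–6.
Theta–Delta: Theta 16–3.
Theta vs Beta: Theta, 10–9.
Gamma vs Delta: Delta wins 11–8.
Gamma vs Beta: 4+1 = 5 for Gamma, 14 for Beta — Beta by 14–5.
Delta vs Beta: Beta, 17–2.
Every book wins at least one matchup (Lambda beats Delta; Theta beats Lambda; Gamma beats Lambda; Delta beats Gamma; Beta beats Lambda), so there is no Condorcet loser.

none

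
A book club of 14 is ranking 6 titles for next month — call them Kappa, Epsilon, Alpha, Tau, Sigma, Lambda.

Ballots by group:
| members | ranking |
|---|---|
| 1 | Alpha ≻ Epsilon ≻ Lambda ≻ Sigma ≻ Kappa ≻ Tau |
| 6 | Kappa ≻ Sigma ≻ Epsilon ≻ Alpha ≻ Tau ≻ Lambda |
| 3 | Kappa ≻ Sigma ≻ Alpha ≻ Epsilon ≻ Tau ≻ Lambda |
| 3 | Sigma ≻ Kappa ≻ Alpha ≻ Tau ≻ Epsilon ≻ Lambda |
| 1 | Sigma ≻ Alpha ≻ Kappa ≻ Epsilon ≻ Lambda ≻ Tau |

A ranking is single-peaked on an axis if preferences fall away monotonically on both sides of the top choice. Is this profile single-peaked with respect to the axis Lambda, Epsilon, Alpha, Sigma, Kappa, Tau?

no

Axis positions: Lambda=1, Epsilon=2, Alpha=3, Sigma=4, Kappa=5, Tau=6.
Group 1 (peak Alpha at position 3): ranking walks positions 3-2-1-4-5-6, expanding outward from the peak — single-peaked.
Group 2: ranking walks positions 5-4-2-3-6-1; Epsilon is ranked above Alpha even though Alpha lies between Epsilon and the peak Kappa on the axis — preferences dip and rise again. Not single-peaked.
Group 3 (peak Kappa at position 5): ranking walks positions 5-4-3-2-6-1, expanding outward from the peak — single-peaked.
Group 4 (peak Sigma at position 4): ranking walks positions 4-5-3-6-2-1, expanding outward from the peak — single-peaked.
Group 5 (peak Sigma at position 4): ranking walks positions 4-3-5-2-1-6, expanding outward from the peak — single-peaked.
Group 2 violates single-peakedness, so the profile is not single-peaked on this axis.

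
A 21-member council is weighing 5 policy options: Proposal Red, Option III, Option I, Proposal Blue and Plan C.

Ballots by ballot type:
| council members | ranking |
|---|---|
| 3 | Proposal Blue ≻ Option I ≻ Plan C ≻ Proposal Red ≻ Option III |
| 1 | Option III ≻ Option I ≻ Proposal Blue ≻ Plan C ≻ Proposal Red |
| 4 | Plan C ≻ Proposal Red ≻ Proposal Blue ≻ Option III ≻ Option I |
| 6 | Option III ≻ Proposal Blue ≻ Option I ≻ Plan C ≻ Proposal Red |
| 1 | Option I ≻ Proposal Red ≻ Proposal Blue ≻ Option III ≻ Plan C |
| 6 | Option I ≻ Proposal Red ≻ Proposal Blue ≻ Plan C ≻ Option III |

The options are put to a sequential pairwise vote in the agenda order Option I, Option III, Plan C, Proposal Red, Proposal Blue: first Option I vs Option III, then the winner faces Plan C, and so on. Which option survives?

Round 1: Option I vs Option III — 10–11, Option III advances.
Round 2: Option III vs Plan C — 8–13, Plan C advances.
Round 3: Plan C vs Proposal Red — 14–7, Plan C advances.
Round 4: Plan C vs Proposal Blue — 4–17, Proposal Blue advances.
Proposal Blue survives the agenda.

Proposal Blue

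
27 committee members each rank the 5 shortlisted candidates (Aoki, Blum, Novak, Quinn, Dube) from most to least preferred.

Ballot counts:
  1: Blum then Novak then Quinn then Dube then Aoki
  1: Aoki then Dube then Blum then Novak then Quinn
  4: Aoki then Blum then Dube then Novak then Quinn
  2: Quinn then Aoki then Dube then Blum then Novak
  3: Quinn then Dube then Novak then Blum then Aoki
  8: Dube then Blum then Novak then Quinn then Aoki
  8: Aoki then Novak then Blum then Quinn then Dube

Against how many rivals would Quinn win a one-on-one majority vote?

Quinn against each rival (27 committee members):
Quinn vs Aoki: 1+2+3+8 = 14 for Quinn, 13 for Aoki — Quinn by 14–13.
Quinn vs Blum: 5 to 22, Blum.
Quinn vs Novak: Novak wins 22–5.
Quinn vs Dube: Quinn preferred on 1+2+3+8 = 14 ballots; Quinn wins 14–13.
Quinn beats Aoki, Dube; loses to Blum, Novak — 2 pairwise wins.

2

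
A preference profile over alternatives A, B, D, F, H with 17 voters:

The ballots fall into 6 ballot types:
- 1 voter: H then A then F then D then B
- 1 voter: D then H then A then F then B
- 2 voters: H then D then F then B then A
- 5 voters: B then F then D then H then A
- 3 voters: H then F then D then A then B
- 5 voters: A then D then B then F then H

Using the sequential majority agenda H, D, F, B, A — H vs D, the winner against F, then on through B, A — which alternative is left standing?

Round 1: H vs D — 6–11, D advances.
Round 2: D vs F — 8–9, F advances.
Round 3: F vs B — 7–10, B advances.
Round 4: B vs A — 7–10, A advances.
The agenda winner is A.

A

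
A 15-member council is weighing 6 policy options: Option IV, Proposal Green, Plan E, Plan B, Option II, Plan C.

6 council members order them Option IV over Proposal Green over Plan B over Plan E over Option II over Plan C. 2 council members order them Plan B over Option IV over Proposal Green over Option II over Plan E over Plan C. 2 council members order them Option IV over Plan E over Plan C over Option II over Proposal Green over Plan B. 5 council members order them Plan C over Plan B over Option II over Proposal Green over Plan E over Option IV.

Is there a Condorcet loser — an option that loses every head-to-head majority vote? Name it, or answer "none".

Plan C

Head-to-head results (15 council members):
Option IV vs Proposal Green: 10 to 5, Option IV.
Option IV vs Plan E: 6+2+2 = 10 for Option IV, 5 for Plan E — Option IV by 10–5.
Option IV vs Plan B: 6+2 = 8 for Option IV, 7 for Plan B — Option IV by 8–7.
Option IV vs Option II: 10 to 5, Option IV.
Option IV vs Plan C: Option IV preferred on 6+2+2 = 10 ballots; Option IV wins 10–5.
Proposal Green vs Plan E: Proposal Green preferred on 6+2+5 = 13 ballots; Proposal Green wins 13–2.
Proposal Green vs Plan B: 8 to 7, Proposal Green.
Proposal Green vs Option II: Proposal Green wins 8–7.
Proposal Green vs Plan C: 6+2 = 8 for Proposal Green, 7 for Plan C — Proposal Green by 8–7.
Plan E vs Plan B: Plan B, 13–2.
Plan E vs Option II: Plan E is ranked higher on 6+2 = 8 ballots, Option II on 7. Plan E wins 8–7.
Plan E vs Plan C: Plan E, 10–5.
Plan B vs Option II: Plan B, 13–2.
Plan B vs Plan C: Plan B is ranked higher on 6+2 = 8 ballots, Plan C on 7. Plan B wins 8–7.
Option II vs Plan C: Option II, 8–7.
Plan C is beaten in every head-to-head and is the Condorcet loser.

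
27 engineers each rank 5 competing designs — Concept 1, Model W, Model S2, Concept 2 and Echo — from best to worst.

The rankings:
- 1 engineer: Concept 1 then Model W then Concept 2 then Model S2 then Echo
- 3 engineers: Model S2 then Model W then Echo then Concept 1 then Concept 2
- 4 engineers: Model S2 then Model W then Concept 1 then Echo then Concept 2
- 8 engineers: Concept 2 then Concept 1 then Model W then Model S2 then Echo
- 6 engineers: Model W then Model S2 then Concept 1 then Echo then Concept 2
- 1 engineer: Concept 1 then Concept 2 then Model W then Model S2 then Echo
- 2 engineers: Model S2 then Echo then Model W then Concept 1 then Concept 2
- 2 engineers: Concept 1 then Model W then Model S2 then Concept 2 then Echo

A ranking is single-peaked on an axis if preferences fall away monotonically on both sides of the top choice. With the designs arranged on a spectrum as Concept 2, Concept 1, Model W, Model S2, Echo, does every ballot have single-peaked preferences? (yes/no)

Axis positions: Concept 2=1, Concept 1=2, Model W=3, Model S2=4, Echo=5.
Ballot type 1 (peak Concept 1 at position 2): ranking walks positions 2-3-1-4-5, expanding outward from the peak — single-peaked.
Ballot type 2 (peak Model S2 at position 4): ranking walks positions 4-3-5-2-1, expanding outward from the peak — single-peaked.
Ballot type 3 (peak Model S2 at position 4): ranking walks positions 4-3-2-5-1, expanding outward from the peak — single-peaked.
Ballot type 4 (peak Concept 2 at position 1): ranking walks positions 1-2-3-4-5, expanding outward from the peak — single-peaked.
Ballot type 5 (peak Model W at position 3): ranking walks positions 3-4-2-5-1, expanding outward from the peak — single-peaked.
Ballot type 6 (peak Concept 1 at position 2): ranking walks positions 2-1-3-4-5, expanding outward from the peak — single-peaked.
Ballot type 7 (peak Model S2 at position 4): ranking walks positions 4-5-3-2-1, expanding outward from the peak — single-peaked.
Ballot type 8 (peak Concept 1 at position 2): ranking walks positions 2-3-4-1-5, expanding outward from the peak — single-peaked.
Every ranking is single-peaked on this axis.

yes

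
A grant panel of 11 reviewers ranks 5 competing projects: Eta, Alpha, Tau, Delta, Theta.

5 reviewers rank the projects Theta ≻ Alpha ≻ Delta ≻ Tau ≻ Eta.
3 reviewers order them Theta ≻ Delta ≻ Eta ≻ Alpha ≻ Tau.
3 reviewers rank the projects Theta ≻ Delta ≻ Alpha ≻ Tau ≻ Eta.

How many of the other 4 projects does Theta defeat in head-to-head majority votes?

4

Theta against each rival (11 reviewers):
Theta vs Eta: 11 to 0, Theta.
Theta vs Alpha: 11 to 0, Theta.
Theta vs Tau: Theta is ranked higher on 5+3+3 = 11 ballots, Tau on 0. Theta wins 11–0.
Theta–Delta: Theta 11–0.
Theta beats Eta, Alpha, Tau, Delta — 4 pairwise wins.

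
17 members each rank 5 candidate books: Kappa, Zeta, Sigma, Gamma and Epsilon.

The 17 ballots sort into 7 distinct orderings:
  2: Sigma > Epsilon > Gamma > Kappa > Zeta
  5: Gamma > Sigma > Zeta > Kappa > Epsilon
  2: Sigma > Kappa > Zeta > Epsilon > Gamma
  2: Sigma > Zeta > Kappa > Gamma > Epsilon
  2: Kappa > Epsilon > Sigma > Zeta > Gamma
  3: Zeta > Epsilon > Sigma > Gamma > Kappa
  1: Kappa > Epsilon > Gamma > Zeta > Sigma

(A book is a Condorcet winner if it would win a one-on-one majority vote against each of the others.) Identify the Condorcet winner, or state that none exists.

Head-to-head results (17 members):
Kappa vs Zeta: Zeta, 10–7.
Kappa–Sigma: Sigma 14–3.
Kappa vs Gamma: 7 to 10, Gamma.
Kappa–Epsilon: Kappa 12–5.
Zeta–Sigma: Sigma 13–4.
Zeta vs Gamma: Zeta preferred on 2+2+2+3 = 9 ballots; Zeta wins 9–8.
Zeta–Epsilon: Zeta 12–5.
Sigma vs Gamma: Sigma is ranked higher on 2+2+2+2+3 = 11 ballots, Gamma on 6. Sigma wins 11–6.
Sigma vs Epsilon: Sigma wins 11–6.
Gamma vs Epsilon: Gamma preferred on 5+2 = 7 ballots; Epsilon wins 10–7.
Sigma beats each of Kappa, Zeta, Gamma, Epsilon — Sigma is the Condorcet winner.

Sigma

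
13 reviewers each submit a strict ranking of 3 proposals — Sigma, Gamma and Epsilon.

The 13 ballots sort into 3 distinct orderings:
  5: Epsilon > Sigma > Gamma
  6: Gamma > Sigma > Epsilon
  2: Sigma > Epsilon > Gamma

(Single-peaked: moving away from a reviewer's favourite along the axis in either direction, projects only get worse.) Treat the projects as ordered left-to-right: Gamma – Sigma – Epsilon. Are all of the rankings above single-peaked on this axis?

Axis positions: Gamma=1, Sigma=2, Epsilon=3.
Ballot type 1 (peak Epsilon at position 3): ranking walks positions 3-2-1, expanding outward from the peak — single-peaked.
Ballot type 2 (peak Gamma at position 1): ranking walks positions 1-2-3, expanding outward from the peak — single-peaked.
Ballot type 3 (peak Sigma at position 2): ranking walks positions 2-3-1, expanding outward from the peak — single-peaked.
Every ranking is single-peaked on this axis.

yes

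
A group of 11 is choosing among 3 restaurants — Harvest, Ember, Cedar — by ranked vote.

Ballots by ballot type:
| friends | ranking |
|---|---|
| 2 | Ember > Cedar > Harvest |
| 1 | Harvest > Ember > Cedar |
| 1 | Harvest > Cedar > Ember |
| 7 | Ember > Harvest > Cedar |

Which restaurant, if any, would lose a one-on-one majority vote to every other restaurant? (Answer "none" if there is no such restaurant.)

Pairwise majorities:
Harvest vs Ember: Harvest is ranked higher on 1+1 = 2 ballots, Ember on 9. Ember wins 9–2.
Harvest vs Cedar: Harvest, 9–2.
Ember vs Cedar: 10 to 1, Ember.
Only Cedar has no wins; Cedar is the Condorcet loser.

Cedar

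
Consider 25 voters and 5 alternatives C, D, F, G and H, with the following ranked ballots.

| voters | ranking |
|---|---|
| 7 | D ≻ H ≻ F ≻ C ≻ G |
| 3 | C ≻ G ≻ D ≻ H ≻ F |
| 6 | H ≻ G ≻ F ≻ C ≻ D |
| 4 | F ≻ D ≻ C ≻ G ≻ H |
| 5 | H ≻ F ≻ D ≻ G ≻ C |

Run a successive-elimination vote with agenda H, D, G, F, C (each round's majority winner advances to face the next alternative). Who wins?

F

Round 1: H vs D — 11–14, D advances.
Round 2: D vs G — 16–9, D advances.
Round 3: D vs F — 10–15, F advances.
Round 4: F vs C — 22–3, F advances.
F survives the agenda.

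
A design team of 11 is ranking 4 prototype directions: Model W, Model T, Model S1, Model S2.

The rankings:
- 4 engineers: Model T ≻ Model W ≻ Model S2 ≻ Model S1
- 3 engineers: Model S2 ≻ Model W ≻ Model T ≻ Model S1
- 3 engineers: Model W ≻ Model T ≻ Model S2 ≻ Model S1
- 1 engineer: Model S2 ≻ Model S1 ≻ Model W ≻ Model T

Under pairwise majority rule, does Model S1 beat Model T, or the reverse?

Model T

Ballots ranking Model S1 above Model T: 1.
Ballots ranking Model T above Model S1: 11 − 1 = 10.
Model T wins the head-to-head 10–1.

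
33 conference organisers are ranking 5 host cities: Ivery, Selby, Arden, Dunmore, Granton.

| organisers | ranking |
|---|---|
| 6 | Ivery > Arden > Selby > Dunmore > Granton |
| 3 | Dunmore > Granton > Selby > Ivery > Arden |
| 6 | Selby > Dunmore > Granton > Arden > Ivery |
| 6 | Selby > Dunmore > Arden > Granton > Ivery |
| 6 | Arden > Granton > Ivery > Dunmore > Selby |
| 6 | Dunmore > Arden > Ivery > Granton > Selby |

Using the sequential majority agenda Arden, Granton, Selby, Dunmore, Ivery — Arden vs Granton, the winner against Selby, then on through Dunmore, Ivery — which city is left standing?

Round 1: Arden vs Granton — 24–9, Arden advances.
Round 2: Arden vs Selby — 18–15, Arden advances.
Round 3: Arden vs Dunmore — 12–21, Dunmore advances.
Round 4: Dunmore vs Ivery — 21–12, Dunmore advances.
Dunmore survives the agenda.

Dunmore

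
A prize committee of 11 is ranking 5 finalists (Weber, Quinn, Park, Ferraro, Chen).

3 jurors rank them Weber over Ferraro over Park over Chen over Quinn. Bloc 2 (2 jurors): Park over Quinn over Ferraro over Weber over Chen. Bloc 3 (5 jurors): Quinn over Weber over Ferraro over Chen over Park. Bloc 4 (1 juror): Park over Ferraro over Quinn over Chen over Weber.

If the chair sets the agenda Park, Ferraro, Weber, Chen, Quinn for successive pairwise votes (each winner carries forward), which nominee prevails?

Round 1: Park vs Ferraro — 3–8, Ferraro advances.
Round 2: Ferraro vs Weber — 3–8, Weber advances.
Round 3: Weber vs Chen — 10–1, Weber advances.
Round 4: Weber vs Quinn — 3–8, Quinn advances.
The agenda winner is Quinn.

Quinn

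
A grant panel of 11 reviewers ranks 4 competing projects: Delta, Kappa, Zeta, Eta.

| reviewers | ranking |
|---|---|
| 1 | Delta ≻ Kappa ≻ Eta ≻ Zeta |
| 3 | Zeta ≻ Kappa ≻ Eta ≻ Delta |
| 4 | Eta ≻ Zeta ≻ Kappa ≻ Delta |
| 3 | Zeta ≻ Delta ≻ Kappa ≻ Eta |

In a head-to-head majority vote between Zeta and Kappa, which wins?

Zeta

Ballots ranking Zeta above Kappa: 3 + 4 + 3 = 10.
Ballots ranking Kappa above Zeta: 11 − 10 = 1.
Zeta wins the head-to-head 10–1.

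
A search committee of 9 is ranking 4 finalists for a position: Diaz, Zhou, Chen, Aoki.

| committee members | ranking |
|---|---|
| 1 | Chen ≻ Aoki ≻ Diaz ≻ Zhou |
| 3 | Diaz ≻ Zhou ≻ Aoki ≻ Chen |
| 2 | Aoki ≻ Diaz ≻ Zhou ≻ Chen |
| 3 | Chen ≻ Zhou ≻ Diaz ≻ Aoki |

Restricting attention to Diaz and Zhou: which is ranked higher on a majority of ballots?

Ballots ranking Diaz above Zhou: 1 + 3 + 2 = 6.
Ballots ranking Zhou above Diaz: 9 − 6 = 3.
Diaz wins the head-to-head 6–3.

Diaz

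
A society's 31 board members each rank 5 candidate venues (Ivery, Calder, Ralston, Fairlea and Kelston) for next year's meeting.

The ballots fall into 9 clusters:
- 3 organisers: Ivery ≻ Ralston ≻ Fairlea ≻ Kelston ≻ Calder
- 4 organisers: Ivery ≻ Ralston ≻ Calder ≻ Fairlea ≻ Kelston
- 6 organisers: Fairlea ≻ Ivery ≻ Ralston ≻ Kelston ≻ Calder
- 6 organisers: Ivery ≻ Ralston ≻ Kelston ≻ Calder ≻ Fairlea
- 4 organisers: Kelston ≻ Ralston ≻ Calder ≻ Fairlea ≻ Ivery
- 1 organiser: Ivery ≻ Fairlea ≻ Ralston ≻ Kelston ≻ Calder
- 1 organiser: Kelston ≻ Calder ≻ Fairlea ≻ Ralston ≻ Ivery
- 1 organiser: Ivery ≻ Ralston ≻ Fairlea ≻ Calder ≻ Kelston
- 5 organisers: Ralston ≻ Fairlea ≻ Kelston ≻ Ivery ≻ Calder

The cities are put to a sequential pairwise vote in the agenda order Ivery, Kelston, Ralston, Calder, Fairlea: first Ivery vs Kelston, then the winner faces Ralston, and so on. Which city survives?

Fairlea

Round 1: Ivery vs Kelston — 21–10, Ivery advances.
Round 2: Ivery vs Ralston — 21–10, Ivery advances.
Round 3: Ivery vs Calder — 26–5, Ivery advances.
Round 4: Ivery vs Fairlea — 15–16, Fairlea advances.
The agenda winner is Fairlea.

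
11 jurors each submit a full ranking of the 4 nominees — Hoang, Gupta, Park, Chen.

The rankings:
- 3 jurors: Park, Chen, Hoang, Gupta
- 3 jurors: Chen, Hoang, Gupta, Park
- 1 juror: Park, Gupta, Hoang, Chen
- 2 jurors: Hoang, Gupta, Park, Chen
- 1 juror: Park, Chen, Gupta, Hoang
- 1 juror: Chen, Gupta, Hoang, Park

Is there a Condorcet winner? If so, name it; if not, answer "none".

Head-to-head results (11 jurors):
Hoang vs Gupta: 3+3+2 = 8 for Hoang, 3 for Gupta — Hoang by 8–3.
Hoang vs Park: Hoang preferred on 3+2+1 = 6 ballots; Hoang wins 6–5.
Hoang vs Chen: 1+2 = 3 for Hoang, 8 for Chen — Chen by 8–3.
Gupta vs Park: Gupta is ranked higher on 3+2+1 = 6 ballots, Park on 5. Gupta wins 6–5.
Gupta vs Chen: Gupta preferred on 1+2 = 3 ballots; Chen wins 8–3.
Park vs Chen: 3+1+2+1 = 7 for Park, 4 for Chen — Park by 7–4.
No nominee is unbeaten: Hoang loses to Chen; Gupta loses to Hoang; Park loses to Hoang; Chen loses to Park. In particular Hoang → Park → Chen → Hoang is a majority cycle — no Condorcet winner exists.

none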